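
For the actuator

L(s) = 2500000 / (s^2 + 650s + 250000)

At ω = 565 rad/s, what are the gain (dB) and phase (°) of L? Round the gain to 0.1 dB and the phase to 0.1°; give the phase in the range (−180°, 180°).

At s = jω = j565:
quadratic: (j565)² + 650·j565 + 250000 = -69225 + j367250 → |·| ≈ 3.7372e+05, ∠ ≈ 100.67°
|L| = 2500000 / 3.7372e+05 ≈ 6.6895
Gain = 20 log₁₀(6.6895) ≈ 16.51 dB
∠L = 0.00° − 100.67° = -100.67°

16.5 dB, -100.7°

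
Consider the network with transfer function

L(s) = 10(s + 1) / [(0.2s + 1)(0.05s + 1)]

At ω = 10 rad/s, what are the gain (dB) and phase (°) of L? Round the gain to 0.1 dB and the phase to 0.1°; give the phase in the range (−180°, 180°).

At ω = 10 rad/s:
zero (1 + j10·1) = 1 + j10 → |·| ≈ 10.05, ∠ ≈ 84.29°
pole (1 + j10·0.2) = 1 + j2 → |·| ≈ 2.2361, ∠ ≈ 63.43°
pole (1 + j10·0.05) = 1 + j0.5 → |·| ≈ 1.118, ∠ ≈ 26.57°
|L| = 10 · 10.05 / (2.2361 · 1.118) ≈ 40.201
Gain = 20 log₁₀(40.201) ≈ 32.08 dB
∠L = (84.29°) − (63.43° + 26.57°) = -5.71°

32.1 dB, -5.7°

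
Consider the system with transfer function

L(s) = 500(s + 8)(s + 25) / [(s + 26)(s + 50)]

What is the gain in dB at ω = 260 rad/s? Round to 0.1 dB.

At s = jω = j260:
zero (s+8): 8 + j260 → |·| = √(8²+260²) = √67664 ≈ 260.12, ∠ = arctan(260/8) ≈ 88.24°
zero (s+25): 25 + j260 → |·| = √(25²+260²) = √68225 ≈ 261.2, ∠ = arctan(260/25) ≈ 84.51°
pole (s+26): 26 + j260 → |·| = √(26²+260²) = √68276 ≈ 261.3, ∠ = arctan(260/26) ≈ 84.29°
pole (s+50): 50 + j260 → |·| = √(50²+260²) = √70100 ≈ 264.76, ∠ = arctan(260/50) ≈ 79.11°
|L| = 500 · 67943 / 69182 ≈ 491.05
Gain = 20 log₁₀(491.05) ≈ 53.82 dB

53.8 dB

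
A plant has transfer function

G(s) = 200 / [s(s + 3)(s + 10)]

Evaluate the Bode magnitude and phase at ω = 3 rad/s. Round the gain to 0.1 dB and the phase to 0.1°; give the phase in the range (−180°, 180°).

3.6 dB, -151.7°

At s = jω = j3:
pole (s+3): 3 + j3 → |·| = √(3²+3²) = √18 ≈ 4.2426, ∠ = arctan(3/3) ≈ 45.00°
pole (s+10): 10 + j3 → |·| = √(10²+3²) = √109 ≈ 10.44, ∠ = arctan(3/10) ≈ 16.70°
pole at origin: |s| = 3, ∠ = 90.00° (in denominator)
|G| = 200 / 132.88 ≈ 1.5051
Gain = 20 log₁₀(1.5051) ≈ 3.55 dB
∠G = 0.00° − 151.70° = -151.70°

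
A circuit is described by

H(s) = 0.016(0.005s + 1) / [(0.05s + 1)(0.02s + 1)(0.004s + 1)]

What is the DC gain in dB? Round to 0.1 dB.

-35.9 dB

H(0) = 0.016 · 1 / 1 = 0.016
20 log₁₀(0.016) ≈ -35.92 dB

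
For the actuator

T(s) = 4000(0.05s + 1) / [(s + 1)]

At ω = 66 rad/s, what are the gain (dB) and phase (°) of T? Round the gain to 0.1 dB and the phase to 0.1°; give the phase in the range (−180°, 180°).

At ω = 66 rad/s:
zero (1 + j66·0.05) = 1 + j3.3 → |·| ≈ 3.4482, ∠ ≈ 73.14°
pole (1 + j66·1) = 1 + j66 → |·| ≈ 66.008, ∠ ≈ 89.13°
|T| = 4000 · 3.4482 / (66.008) ≈ 208.96
Gain = 20 log₁₀(208.96) ≈ 46.40 dB
∠T = (73.14°) − (89.13°) = -15.99°

46.4 dB, -16.0°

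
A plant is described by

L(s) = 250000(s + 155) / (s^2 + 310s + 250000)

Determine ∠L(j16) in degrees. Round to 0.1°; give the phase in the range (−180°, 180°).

At s = jω = j16:
zero (s+155): 155 + j16 → |·| = √(155²+16²) = √24281 ≈ 155.82, ∠ = arctan(16/155) ≈ 5.89°
quadratic: (j16)² + 310·j16 + 250000 = 249744 + j4960 → |·| ≈ 2.4979e+05, ∠ ≈ 1.14°
∠L = 5.89° − 1.14° = 4.75°

4.8°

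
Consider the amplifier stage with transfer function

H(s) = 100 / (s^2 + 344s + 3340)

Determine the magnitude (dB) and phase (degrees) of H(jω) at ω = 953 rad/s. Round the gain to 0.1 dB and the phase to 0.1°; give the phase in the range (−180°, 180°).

-79.7 dB, -160.1°

Substitute s = j953:
Numerator: 100 = 100 + j0
Denominator: (j953)^2 + 344(j953) + 3340 = -904869 + j327832
|N| = √(100² + 0²) ≈ 100, ∠N ≈ 0.00°
|D| = √(904869² + 327832²) ≈ 9.6242e+05, ∠D ≈ 160.08°
|H| = 100 / 9.6242e+05 ≈ 0.0001039
Gain = 20 log₁₀(0.0001039) ≈ -79.67 dB
∠H = 0.00° − 160.08° = -160.08°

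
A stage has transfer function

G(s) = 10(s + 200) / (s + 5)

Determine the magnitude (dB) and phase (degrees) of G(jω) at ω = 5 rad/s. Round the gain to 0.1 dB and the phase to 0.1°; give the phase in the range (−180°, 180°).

49.0 dB, -43.6°

At s = jω = j5:
zero (s+200): 200 + j5 → |·| = √(200²+5²) = √40025 ≈ 200.06, ∠ = arctan(5/200) ≈ 1.43°
pole (s+5): 5 + j5 → |·| = √(5²+5²) = √50 ≈ 7.0711, ∠ = arctan(5/5) ≈ 45.00°
|G| = 10 · 200.06 / 7.0711 ≈ 282.93
Gain = 20 log₁₀(282.93) ≈ 49.03 dB
∠G = 1.43° − 45.00° = -43.57°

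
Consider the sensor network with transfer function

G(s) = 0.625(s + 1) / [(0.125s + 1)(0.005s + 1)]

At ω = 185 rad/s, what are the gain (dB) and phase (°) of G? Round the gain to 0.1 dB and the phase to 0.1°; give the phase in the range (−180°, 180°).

At ω = 185 rad/s:
zero (1 + j185·1) = 1 + j185 → |·| ≈ 185, ∠ ≈ 89.69°
pole (1 + j185·0.125) = 1 + j23.125 → |·| ≈ 23.147, ∠ ≈ 87.52°
pole (1 + j185·0.005) = 1 + j0.925 → |·| ≈ 1.3622, ∠ ≈ 42.77°
|G| = 0.625 · 185 / (23.147 · 1.3622) ≈ 3.667
Gain = 20 log₁₀(3.667) ≈ 11.29 dB
∠G = (89.69°) − (87.52° + 42.77°) = -40.60°

11.3 dB, -40.6°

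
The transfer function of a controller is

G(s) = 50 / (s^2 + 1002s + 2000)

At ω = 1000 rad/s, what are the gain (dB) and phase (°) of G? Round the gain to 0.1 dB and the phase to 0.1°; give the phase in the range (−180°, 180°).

-89.0 dB, -134.9°

Substitute s = j1000:
Numerator: 50 = 50 + j0
Denominator: (j1000)^2 + 1002(j1000) + 2000 = -998000 + j1002000
|N| = √(50² + 0²) ≈ 50, ∠N ≈ 0.00°
|D| = √(998000² + 1002000²) ≈ 1.4142e+06, ∠D ≈ 134.89°
|G| = 50 / 1.4142e+06 ≈ 3.5356e-05
Gain = 20 log₁₀(3.5356e-05) ≈ -89.03 dB
∠G = 0.00° − 134.89° = -134.89°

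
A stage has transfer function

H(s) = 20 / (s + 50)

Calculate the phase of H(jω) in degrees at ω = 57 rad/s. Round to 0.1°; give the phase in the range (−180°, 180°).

Substitute s = j57:
Numerator: 20 = 20 + j0
Denominator: (j57) + 50 = 50 + j57
|N| = √(20² + 0²) ≈ 20, ∠N ≈ 0.00°
|D| = √(50² + 57²) ≈ 75.822, ∠D ≈ 48.74°
∠H = 0.00° − 48.74° = -48.74°

-48.7°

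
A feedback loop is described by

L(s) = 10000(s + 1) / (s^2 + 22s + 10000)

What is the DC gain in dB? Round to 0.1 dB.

L(0) = 10000·1 / 10000 = 1
20 log₁₀(1) ≈ 0.00 dB

0.0 dB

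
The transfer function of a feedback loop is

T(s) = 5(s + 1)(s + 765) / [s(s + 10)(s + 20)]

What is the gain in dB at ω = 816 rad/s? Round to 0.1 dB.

At s = jω = j816:
zero (s+1): 1 + j816 → |·| = √(1²+816²) = √665857 ≈ 816, ∠ = arctan(816/1) ≈ 89.93°
zero (s+765): 765 + j816 → |·| = √(765²+816²) = √1251081 ≈ 1118.5, ∠ = arctan(816/765) ≈ 46.85°
pole (s+10): 10 + j816 → |·| = √(10²+816²) = √665956 ≈ 816.06, ∠ = arctan(816/10) ≈ 89.30°
pole (s+20): 20 + j816 → |·| = √(20²+816²) = √666256 ≈ 816.25, ∠ = arctan(816/20) ≈ 88.60°
pole at origin: |s| = 816, ∠ = 90.00° (in denominator)
|T| = 5 · 9.127e+05 / 5.4354e+08 ≈ 0.0083959
Gain = 20 log₁₀(0.0083959) ≈ -41.52 dB

-41.5 dB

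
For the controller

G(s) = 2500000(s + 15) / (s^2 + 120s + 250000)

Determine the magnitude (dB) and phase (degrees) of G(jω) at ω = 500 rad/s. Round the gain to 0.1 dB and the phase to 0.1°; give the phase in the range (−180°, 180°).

At s = jω = j500:
zero (s+15): 15 + j500 → |·| = √(15²+500²) = √250225 ≈ 500.22, ∠ = arctan(500/15) ≈ 88.28°
quadratic: (j500)² + 120·j500 + 250000 = 0 + j60000 → |·| ≈ 60000, ∠ ≈ 90.00°
|G| = 2500000 · 500.22 / 60000 ≈ 20842
Gain = 20 log₁₀(20842) ≈ 86.38 dB
∠G = 88.28° − 90.00° = -1.72°

86.4 dB, -1.7°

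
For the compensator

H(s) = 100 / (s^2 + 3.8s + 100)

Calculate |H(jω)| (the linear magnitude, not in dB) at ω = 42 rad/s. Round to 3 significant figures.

At s = jω = j42:
quadratic: (j42)² + 3.8·j42 + 100 = -1664 + j159.6 → |·| ≈ 1671.6, ∠ ≈ 174.52°
|H| = 100 / 1671.6 ≈ 0.059823

0.0598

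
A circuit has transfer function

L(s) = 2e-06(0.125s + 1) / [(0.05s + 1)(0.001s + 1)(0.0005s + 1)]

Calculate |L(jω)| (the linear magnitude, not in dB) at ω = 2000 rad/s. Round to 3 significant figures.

1.58e-06

At ω = 2000 rad/s:
zero (1 + j2000·0.125) = 1 + j250 → |·| ≈ 250, ∠ ≈ 89.77°
pole (1 + j2000·0.05) = 1 + j100 → |·| ≈ 100, ∠ ≈ 89.43°
pole (1 + j2000·0.001) = 1 + j2 → |·| ≈ 2.2361, ∠ ≈ 63.43°
pole (1 + j2000·0.0005) = 1 + j1 → |·| ≈ 1.4142, ∠ ≈ 45.00°
|L| = 2e-06 · 250 / (100 · 2.2361 · 1.4142) ≈ 1.5811e-06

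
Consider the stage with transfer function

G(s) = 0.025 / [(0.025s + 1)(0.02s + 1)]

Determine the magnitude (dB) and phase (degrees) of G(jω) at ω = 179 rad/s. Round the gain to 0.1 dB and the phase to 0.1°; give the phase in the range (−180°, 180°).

-56.7 dB, -151.8°

At ω = 179 rad/s:
pole (1 + j179·0.025) = 1 + j4.475 → |·| ≈ 4.5854, ∠ ≈ 77.40°
pole (1 + j179·0.02) = 1 + j3.58 → |·| ≈ 3.717, ∠ ≈ 74.39°
|G| = 0.025 · 1 / (4.5854 · 3.717) ≈ 0.0014668
Gain = 20 log₁₀(0.0014668) ≈ -56.67 dB
∠G = (0°) − (77.40° + 74.39°) = -151.79°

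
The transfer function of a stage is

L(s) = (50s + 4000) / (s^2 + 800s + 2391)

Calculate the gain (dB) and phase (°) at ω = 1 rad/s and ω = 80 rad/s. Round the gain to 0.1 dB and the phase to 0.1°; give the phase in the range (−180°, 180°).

ω = 1: 4.0 dB, -17.8°; ω = 80: -21.1 dB, -48.6°

Substitute s = j1:
Numerator: 50(j1) + 4000 = 4000 + j50
Denominator: (j1)^2 + 800(j1) + 2391 = 2390 + j800
|N| = √(4000² + 50²) ≈ 4000.3, ∠N ≈ 0.72°
|D| = √(2390² + 800²) ≈ 2520.3, ∠D ≈ 18.51°
|L| = 4000.3 / 2520.3 ≈ 1.5872
Gain = 20 log₁₀(1.5872) ≈ 4.01 dB
∠L = 0.72° − 18.51° = -17.79°

Substitute s = j80:
Numerator: 50(j80) + 4000 = 4000 + j4000
Denominator: (j80)^2 + 800(j80) + 2391 = -4009 + j64000
|N| = √(4000² + 4000²) ≈ 5656.9, ∠N ≈ 45.00°
|D| = √(4009² + 64000²) ≈ 64125, ∠D ≈ 93.58°
|L| = 5656.9 / 64125 ≈ 0.088217
Gain = 20 log₁₀(0.088217) ≈ -21.09 dB
∠L = 45.00° − 93.58° = -48.58°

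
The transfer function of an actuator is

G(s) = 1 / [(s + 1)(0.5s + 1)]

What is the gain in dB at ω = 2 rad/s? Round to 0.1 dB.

At ω = 2 rad/s:
pole (1 + j2·1) = 1 + j2 → |·| ≈ 2.2361, ∠ ≈ 63.43°
pole (1 + j2·0.5) = 1 + j1 → |·| ≈ 1.4142, ∠ ≈ 45.00°
|G| = 1 · 1 / (2.2361 · 1.4142) ≈ 0.31623
Gain = 20 log₁₀(0.31623) ≈ -10.00 dB

-10.0 dB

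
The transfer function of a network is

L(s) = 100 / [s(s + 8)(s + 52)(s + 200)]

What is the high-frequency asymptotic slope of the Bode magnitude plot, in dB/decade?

Each pole contributes −20 dB/decade at high frequency; each zero contributes +20 dB/decade.
Net: 0 zero(s) − 4 pole(s) → -80 dB/decade.

-80 dB/decade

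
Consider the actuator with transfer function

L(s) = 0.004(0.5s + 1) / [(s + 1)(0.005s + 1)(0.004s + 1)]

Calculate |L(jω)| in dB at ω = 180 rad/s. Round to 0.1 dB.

-58.4 dB

At ω = 180 rad/s:
zero (1 + j180·0.5) = 1 + j90 → |·| ≈ 90.006, ∠ ≈ 89.36°
pole (1 + j180·1) = 1 + j180 → |·| ≈ 180, ∠ ≈ 89.68°
pole (1 + j180·0.005) = 1 + j0.9 → |·| ≈ 1.3454, ∠ ≈ 41.99°
pole (1 + j180·0.004) = 1 + j0.72 → |·| ≈ 1.2322, ∠ ≈ 35.75°
|L| = 0.004 · 90.006 / (180 · 1.3454 · 1.2322) ≈ 0.0012065
Gain = 20 log₁₀(0.0012065) ≈ -58.37 dB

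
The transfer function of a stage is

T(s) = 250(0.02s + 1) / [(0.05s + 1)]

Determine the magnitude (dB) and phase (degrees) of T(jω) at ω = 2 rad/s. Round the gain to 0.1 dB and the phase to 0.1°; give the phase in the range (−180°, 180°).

At ω = 2 rad/s:
zero (1 + j2·0.02) = 1 + j0.04 → |·| ≈ 1.0008, ∠ ≈ 2.29°
pole (1 + j2·0.05) = 1 + j0.1 → |·| ≈ 1.005, ∠ ≈ 5.71°
|T| = 250 · 1.0008 / (1.005) ≈ 248.96
Gain = 20 log₁₀(248.96) ≈ 47.92 dB
∠T = (2.29°) − (5.71°) = -3.42°

47.9 dB, -3.4°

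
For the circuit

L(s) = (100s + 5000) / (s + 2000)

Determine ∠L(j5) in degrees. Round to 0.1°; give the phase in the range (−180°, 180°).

5.6°

Substitute s = j5:
Numerator: 100(j5) + 5000 = 5000 + j500
Denominator: (j5) + 2000 = 2000 + j5
|N| = √(5000² + 500²) ≈ 5024.9, ∠N ≈ 5.71°
|D| = √(2000² + 5²) ≈ 2000, ∠D ≈ 0.14°
∠L = 5.71° − 0.14° = 5.57°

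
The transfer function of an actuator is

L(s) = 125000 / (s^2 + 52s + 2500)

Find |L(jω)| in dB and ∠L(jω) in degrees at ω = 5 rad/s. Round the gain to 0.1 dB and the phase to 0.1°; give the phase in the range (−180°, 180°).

34.0 dB, -6.0°

At s = jω = j5:
quadratic: (j5)² + 52·j5 + 2500 = 2475 + j260 → |·| ≈ 2488.6, ∠ ≈ 6.00°
|L| = 125000 / 2488.6 ≈ 50.229
Gain = 20 log₁₀(50.229) ≈ 34.02 dB
∠L = 0.00° − 6.00° = -6.00°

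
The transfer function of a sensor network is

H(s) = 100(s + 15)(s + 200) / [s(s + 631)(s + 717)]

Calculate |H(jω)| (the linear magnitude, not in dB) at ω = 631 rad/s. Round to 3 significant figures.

At s = jω = j631:
zero (s+15): 15 + j631 → |·| = √(15²+631²) = √398386 ≈ 631.18, ∠ = arctan(631/15) ≈ 88.64°
zero (s+200): 200 + j631 → |·| = √(200²+631²) = √438161 ≈ 661.94, ∠ = arctan(631/200) ≈ 72.41°
pole (s+631): 631 + j631 → |·| = √(631²+631²) = √796322 ≈ 892.37, ∠ = arctan(631/631) ≈ 45.00°
pole (s+717): 717 + j631 → |·| = √(717²+631²) = √912250 ≈ 955.12, ∠ = arctan(631/717) ≈ 41.35°
pole at origin: |s| = 631, ∠ = 90.00° (in denominator)
|H| = 100 · 4.178e+05 / 5.3781e+08 ≈ 0.077685

0.0777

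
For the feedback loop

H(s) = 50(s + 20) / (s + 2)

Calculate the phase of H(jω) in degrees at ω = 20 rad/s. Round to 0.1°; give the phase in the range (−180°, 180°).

At s = jω = j20:
zero (s+20): 20 + j20 → |·| = √(20²+20²) = √800 ≈ 28.284, ∠ = arctan(20/20) ≈ 45.00°
pole (s+2): 2 + j20 → |·| = √(2²+20²) = √404 ≈ 20.1, ∠ = arctan(20/2) ≈ 84.29°
∠H = 45.00° − 84.29° = -39.29°

-39.3°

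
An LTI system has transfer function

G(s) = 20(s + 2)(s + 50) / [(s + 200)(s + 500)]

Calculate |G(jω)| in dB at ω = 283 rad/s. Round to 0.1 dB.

18.2 dB

At s = jω = j283:
zero (s+2): 2 + j283 → |·| = √(2²+283²) = √80093 ≈ 283.01, ∠ = arctan(283/2) ≈ 89.60°
zero (s+50): 50 + j283 → |·| = √(50²+283²) = √82589 ≈ 287.38, ∠ = arctan(283/50) ≈ 79.98°
pole (s+200): 200 + j283 → |·| = √(200²+283²) = √120089 ≈ 346.54, ∠ = arctan(283/200) ≈ 54.75°
pole (s+500): 500 + j283 → |·| = √(500²+283²) = √330089 ≈ 574.53, ∠ = arctan(283/500) ≈ 29.51°
|G| = 20 · 81331 / 1.991e+05 ≈ 8.1699
Gain = 20 log₁₀(8.1699) ≈ 18.24 dB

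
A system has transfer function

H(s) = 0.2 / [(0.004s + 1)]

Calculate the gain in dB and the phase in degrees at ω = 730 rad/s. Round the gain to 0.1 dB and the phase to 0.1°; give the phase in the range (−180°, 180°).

-23.8 dB, -71.1°

At ω = 730 rad/s:
pole (1 + j730·0.004) = 1 + j2.92 → |·| ≈ 3.0865, ∠ ≈ 71.10°
|H| = 0.2 · 1 / (3.0865) ≈ 0.064798
Gain = 20 log₁₀(0.064798) ≈ -23.77 dB
∠H = (0°) − (71.10°) = -71.10°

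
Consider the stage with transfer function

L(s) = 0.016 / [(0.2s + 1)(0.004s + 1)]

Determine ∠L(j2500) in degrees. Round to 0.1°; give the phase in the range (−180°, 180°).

At ω = 2500 rad/s:
pole (1 + j2500·0.2) = 1 + j500 → |·| ≈ 500, ∠ ≈ 89.89°
pole (1 + j2500·0.004) = 1 + j10 → |·| ≈ 10.05, ∠ ≈ 84.29°
∠L = (0°) − (89.89° + 84.29°) = -174.18°

-174.2°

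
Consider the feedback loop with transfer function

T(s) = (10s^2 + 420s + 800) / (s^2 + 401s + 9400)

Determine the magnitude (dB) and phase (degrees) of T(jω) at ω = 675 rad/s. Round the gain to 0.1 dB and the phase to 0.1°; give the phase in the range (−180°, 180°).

Substitute s = j675:
Numerator: 10(j675)^2 + 420(j675) + 800 = -4555450 + j283500
Denominator: (j675)^2 + 401(j675) + 9400 = -446225 + j270675
|N| = √(4555450² + 283500²) ≈ 4.5643e+06, ∠N ≈ 176.44°
|D| = √(446225² + 270675²) ≈ 5.219e+05, ∠D ≈ 148.76°
|T| = 4.5643e+06 / 5.219e+05 ≈ 8.7455
Gain = 20 log₁₀(8.7455) ≈ 18.84 dB
∠T = 176.44° − 148.76° = 27.68°

18.8 dB, 27.7°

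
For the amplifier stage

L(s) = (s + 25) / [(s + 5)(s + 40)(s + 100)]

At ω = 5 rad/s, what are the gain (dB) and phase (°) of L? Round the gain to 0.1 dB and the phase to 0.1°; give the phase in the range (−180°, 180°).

-61.0 dB, -43.7°

At s = jω = j5:
zero (s+25): 25 + j5 → |·| = √(25²+5²) = √650 ≈ 25.495, ∠ = arctan(5/25) ≈ 11.31°
pole (s+5): 5 + j5 → |·| = √(5²+5²) = √50 ≈ 7.0711, ∠ = arctan(5/5) ≈ 45.00°
pole (s+40): 40 + j5 → |·| = √(40²+5²) = √1625 ≈ 40.311, ∠ = arctan(5/40) ≈ 7.13°
pole (s+100): 100 + j5 → |·| = √(100²+5²) = √10025 ≈ 100.12, ∠ = arctan(5/100) ≈ 2.86°
|L| = 1 · 25.495 / 28539 ≈ 0.00089334
Gain = 20 log₁₀(0.00089334) ≈ -60.98 dB
∠L = 11.31° − 54.99° = -43.68°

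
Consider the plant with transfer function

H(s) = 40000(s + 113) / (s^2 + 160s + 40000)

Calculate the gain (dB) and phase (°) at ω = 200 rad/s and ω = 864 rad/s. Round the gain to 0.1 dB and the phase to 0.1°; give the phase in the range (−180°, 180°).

ω = 200: 49.2 dB, -29.5°; ω = 864: 33.7 dB, -86.4°

At s = jω = j200:
zero (s+113): 113 + j200 → |·| = √(113²+200²) = √52769 ≈ 229.72, ∠ = arctan(200/113) ≈ 60.53°
quadratic: (j200)² + 160·j200 + 40000 = 0 + j32000 → |·| ≈ 32000, ∠ ≈ 90.00°
|H| = 40000 · 229.72 / 32000 ≈ 287.15
Gain = 20 log₁₀(287.15) ≈ 49.16 dB
∠H = 60.53° − 90.00° = -29.47°

At s = jω = j864:
zero (s+113): 113 + j864 → |·| = √(113²+864²) = √759265 ≈ 871.36, ∠ = arctan(864/113) ≈ 82.55°
quadratic: (j864)² + 160·j864 + 40000 = -706496 + j138240 → |·| ≈ 7.1989e+05, ∠ ≈ 168.93°
|H| = 40000 · 871.36 / 7.1989e+05 ≈ 48.416
Gain = 20 log₁₀(48.416) ≈ 33.70 dB
∠H = 82.55° − 168.93° = -86.38°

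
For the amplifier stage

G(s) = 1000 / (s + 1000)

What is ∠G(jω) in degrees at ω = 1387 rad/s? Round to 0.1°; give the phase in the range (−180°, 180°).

-54.2°

Substitute s = j1387:
Numerator: 1000 = 1000 + j0
Denominator: (j1387) + 1000 = 1000 + j1387
|N| = √(1000² + 0²) ≈ 1000, ∠N ≈ 0.00°
|D| = √(1000² + 1387²) ≈ 1709.9, ∠D ≈ 54.21°
∠G = 0.00° − 54.21° = -54.21°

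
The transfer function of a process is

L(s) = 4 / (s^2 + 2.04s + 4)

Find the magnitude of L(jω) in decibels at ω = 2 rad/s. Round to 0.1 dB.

-0.2 dB

At s = jω = j2:
quadratic: (j2)² + 2.04·j2 + 4 = 0 + j4.08 → |·| ≈ 4.08, ∠ ≈ 90.00°
|L| = 4 / 4.08 ≈ 0.98039
Gain = 20 log₁₀(0.98039) ≈ -0.17 dB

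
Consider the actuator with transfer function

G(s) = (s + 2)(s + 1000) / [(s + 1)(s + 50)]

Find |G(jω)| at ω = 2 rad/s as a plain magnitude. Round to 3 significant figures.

25.3

At s = jω = j2:
zero (s+2): 2 + j2 → |·| = √(2²+2²) = √8 ≈ 2.8284, ∠ = arctan(2/2) ≈ 45.00°
zero (s+1000): 1000 + j2 → |·| = √(1000²+2²) = √1000004 ≈ 1000, ∠ = arctan(2/1000) ≈ 0.11°
pole (s+1): 1 + j2 → |·| = √(1²+2²) = √5 ≈ 2.2361, ∠ = arctan(2/1) ≈ 63.43°
pole (s+50): 50 + j2 → |·| = √(50²+2²) = √2504 ≈ 50.04, ∠ = arctan(2/50) ≈ 2.29°
|G| = 1 · 2828.4 / 111.89 ≈ 25.278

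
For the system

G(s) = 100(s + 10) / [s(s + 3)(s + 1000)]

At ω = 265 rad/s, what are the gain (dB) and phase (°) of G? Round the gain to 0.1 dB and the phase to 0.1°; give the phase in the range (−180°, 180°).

-68.8 dB, -106.4°

At s = jω = j265:
zero (s+10): 10 + j265 → |·| = √(10²+265²) = √70325 ≈ 265.19, ∠ = arctan(265/10) ≈ 87.84°
pole (s+3): 3 + j265 → |·| = √(3²+265²) = √70234 ≈ 265.02, ∠ = arctan(265/3) ≈ 89.35°
pole (s+1000): 1000 + j265 → |·| = √(1000²+265²) = √1070225 ≈ 1034.5, ∠ = arctan(265/1000) ≈ 14.84°
pole at origin: |s| = 265, ∠ = 90.00° (in denominator)
|G| = 100 · 265.19 / 7.2653e+07 ≈ 0.00036501
Gain = 20 log₁₀(0.00036501) ≈ -68.75 dB
∠G = 87.84° − 194.19° = -106.35°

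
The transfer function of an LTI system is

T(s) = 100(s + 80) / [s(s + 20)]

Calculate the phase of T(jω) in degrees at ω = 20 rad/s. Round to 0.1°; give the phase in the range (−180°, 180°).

-121.0°

At s = jω = j20:
zero (s+80): 80 + j20 → |·| = √(80²+20²) = √6800 ≈ 82.462, ∠ = arctan(20/80) ≈ 14.04°
pole (s+20): 20 + j20 → |·| = √(20²+20²) = √800 ≈ 28.284, ∠ = arctan(20/20) ≈ 45.00°
pole at origin: |s| = 20, ∠ = 90.00° (in denominator)
∠T = 14.04° − 135.00° = -120.96°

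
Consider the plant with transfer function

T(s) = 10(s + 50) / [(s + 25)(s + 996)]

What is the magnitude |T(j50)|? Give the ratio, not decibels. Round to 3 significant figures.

At s = jω = j50:
zero (s+50): 50 + j50 → |·| = √(50²+50²) = √5000 ≈ 70.711, ∠ = arctan(50/50) ≈ 45.00°
pole (s+25): 25 + j50 → |·| = √(25²+50²) = √3125 ≈ 55.902, ∠ = arctan(50/25) ≈ 63.43°
pole (s+996): 996 + j50 → |·| = √(996²+50²) = √994516 ≈ 997.25, ∠ = arctan(50/996) ≈ 2.87°
|T| = 10 · 70.711 / 55748 ≈ 0.012684

0.0127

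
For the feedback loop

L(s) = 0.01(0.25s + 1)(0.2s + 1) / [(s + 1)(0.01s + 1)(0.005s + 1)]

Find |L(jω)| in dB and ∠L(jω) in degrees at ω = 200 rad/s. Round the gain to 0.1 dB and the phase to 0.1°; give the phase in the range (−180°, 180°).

At ω = 200 rad/s:
zero (1 + j200·0.25) = 1 + j50 → |·| ≈ 50.01, ∠ ≈ 88.85°
zero (1 + j200·0.2) = 1 + j40 → |·| ≈ 40.012, ∠ ≈ 88.57°
pole (1 + j200·1) = 1 + j200 → |·| ≈ 200, ∠ ≈ 89.71°
pole (1 + j200·0.01) = 1 + j2 → |·| ≈ 2.2361, ∠ ≈ 63.43°
pole (1 + j200·0.005) = 1 + j1 → |·| ≈ 1.4142, ∠ ≈ 45.00°
|L| = 0.01 · 50.01 · 40.012 / (200 · 2.2361 · 1.4142) ≈ 0.031638
Gain = 20 log₁₀(0.031638) ≈ -30.00 dB
∠L = (88.85° + 88.57°) − (89.71° + 63.43° + 45.00°) = -20.72°

-30.0 dB, -20.7°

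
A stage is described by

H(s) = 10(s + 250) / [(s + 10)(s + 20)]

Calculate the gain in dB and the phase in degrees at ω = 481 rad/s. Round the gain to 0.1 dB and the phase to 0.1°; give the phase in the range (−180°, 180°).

At s = jω = j481:
zero (s+250): 250 + j481 → |·| = √(250²+481²) = √293861 ≈ 542.09, ∠ = arctan(481/250) ≈ 62.54°
pole (s+10): 10 + j481 → |·| = √(10²+481²) = √231461 ≈ 481.1, ∠ = arctan(481/10) ≈ 88.81°
pole (s+20): 20 + j481 → |·| = √(20²+481²) = √231761 ≈ 481.42, ∠ = arctan(481/20) ≈ 87.62°
|H| = 10 · 542.09 / 2.3161e+05 ≈ 0.023405
Gain = 20 log₁₀(0.023405) ≈ -32.61 dB
∠H = 62.54° − 176.43° = -113.89°

-32.6 dB, -113.9°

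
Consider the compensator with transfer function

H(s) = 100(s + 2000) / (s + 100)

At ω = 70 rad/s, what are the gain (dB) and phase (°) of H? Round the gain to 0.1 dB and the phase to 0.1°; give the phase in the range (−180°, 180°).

64.3 dB, -33.0°

At s = jω = j70:
zero (s+2000): 2000 + j70 → |·| = √(2000²+70²) = √4004900 ≈ 2001.2, ∠ = arctan(70/2000) ≈ 2.00°
pole (s+100): 100 + j70 → |·| = √(100²+70²) = √14900 ≈ 122.07, ∠ = arctan(70/100) ≈ 34.99°
|H| = 100 · 2001.2 / 122.07 ≈ 1639.4
Gain = 20 log₁₀(1639.4) ≈ 64.29 dB
∠H = 2.00° − 34.99° = -32.99°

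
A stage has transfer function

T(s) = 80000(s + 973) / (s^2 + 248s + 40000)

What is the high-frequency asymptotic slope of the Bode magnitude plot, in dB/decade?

-20 dB/decade

Each pole contributes −20 dB/decade at high frequency; each zero contributes +20 dB/decade.
Net: 1 zero(s) − 2 pole(s) → -20 dB/decade.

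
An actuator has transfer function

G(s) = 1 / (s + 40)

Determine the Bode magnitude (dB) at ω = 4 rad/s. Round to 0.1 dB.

-32.1 dB

At s = jω = j4:
pole (s+40): 40 + j4 → |·| = √(40²+4²) = √1616 ≈ 40.2, ∠ = arctan(4/40) ≈ 5.71°
|G| = 1 / 40.2 ≈ 0.024876
Gain = 20 log₁₀(0.024876) ≈ -32.08 dB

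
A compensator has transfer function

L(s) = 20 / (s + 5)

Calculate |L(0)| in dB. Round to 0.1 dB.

L(0) = 20 / 5 = 4
20 log₁₀(4) ≈ 12.04 dB

12.0 dB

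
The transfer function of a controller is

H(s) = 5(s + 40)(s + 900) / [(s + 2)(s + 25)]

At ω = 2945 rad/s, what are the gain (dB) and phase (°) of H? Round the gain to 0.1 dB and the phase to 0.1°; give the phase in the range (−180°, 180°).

At s = jω = j2945:
zero (s+40): 40 + j2945 → |·| = √(40²+2945²) = √8674625 ≈ 2945.3, ∠ = arctan(2945/40) ≈ 89.22°
zero (s+900): 900 + j2945 → |·| = √(900²+2945²) = √9483025 ≈ 3079.5, ∠ = arctan(2945/900) ≈ 73.01°
pole (s+2): 2 + j2945 → |·| = √(2²+2945²) = √8673029 ≈ 2945, ∠ = arctan(2945/2) ≈ 89.96°
pole (s+25): 25 + j2945 → |·| = √(25²+2945²) = √8673650 ≈ 2945.1, ∠ = arctan(2945/25) ≈ 89.51°
|H| = 5 · 9.0701e+06 / 8.6733e+06 ≈ 5.2287
Gain = 20 log₁₀(5.2287) ≈ 14.37 dB
∠H = 162.23° − 179.47° = -17.24°

14.4 dB, -17.2°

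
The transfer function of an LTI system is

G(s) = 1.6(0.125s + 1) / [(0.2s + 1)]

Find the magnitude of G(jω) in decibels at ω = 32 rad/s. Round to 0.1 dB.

At ω = 32 rad/s:
zero (1 + j32·0.125) = 1 + j4 → |·| ≈ 4.1231, ∠ ≈ 75.96°
pole (1 + j32·0.2) = 1 + j6.4 → |·| ≈ 6.4777, ∠ ≈ 81.12°
|G| = 1.6 · 4.1231 / (6.4777) ≈ 1.0184
Gain = 20 log₁₀(1.0184) ≈ 0.16 dB

0.2 dB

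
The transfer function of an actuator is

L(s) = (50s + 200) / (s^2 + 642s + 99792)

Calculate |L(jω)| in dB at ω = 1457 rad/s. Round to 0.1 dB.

Substitute s = j1457:
Numerator: 50(j1457) + 200 = 200 + j72850
Denominator: (j1457)^2 + 642(j1457) + 99792 = -2023057 + j935394
|N| = √(200² + 72850²) ≈ 72850, ∠N ≈ 89.84°
|D| = √(2023057² + 935394²) ≈ 2.2288e+06, ∠D ≈ 155.19°
|L| = 72850 / 2.2288e+06 ≈ 0.032686
Gain = 20 log₁₀(0.032686) ≈ -29.71 dB

-29.7 dB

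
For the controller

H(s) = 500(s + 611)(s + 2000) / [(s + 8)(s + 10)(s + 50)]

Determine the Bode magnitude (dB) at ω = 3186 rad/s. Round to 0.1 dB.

-14.5 dB

At s = jω = j3186:
zero (s+611): 611 + j3186 → |·| = √(611²+3186²) = √10523917 ≈ 3244.1, ∠ = arctan(3186/611) ≈ 79.14°
zero (s+2000): 2000 + j3186 → |·| = √(2000²+3186²) = √14150596 ≈ 3761.7, ∠ = arctan(3186/2000) ≈ 57.88°
pole (s+8): 8 + j3186 → |·| = √(8²+3186²) = √10150660 ≈ 3186, ∠ = arctan(3186/8) ≈ 89.86°
pole (s+10): 10 + j3186 → |·| = √(10²+3186²) = √10150696 ≈ 3186, ∠ = arctan(3186/10) ≈ 89.82°
pole (s+50): 50 + j3186 → |·| = √(50²+3186²) = √10153096 ≈ 3186.4, ∠ = arctan(3186/50) ≈ 89.10°
|H| = 500 · 1.2203e+07 / 3.2344e+10 ≈ 0.18864
Gain = 20 log₁₀(0.18864) ≈ -14.49 dB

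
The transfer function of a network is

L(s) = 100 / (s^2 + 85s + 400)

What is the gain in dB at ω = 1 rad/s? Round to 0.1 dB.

-12.2 dB

Substitute s = j1:
Numerator: 100 = 100 + j0
Denominator: (j1)^2 + 85(j1) + 400 = 399 + j85
|N| = √(100² + 0²) ≈ 100, ∠N ≈ 0.00°
|D| = √(399² + 85²) ≈ 407.95, ∠D ≈ 12.03°
|L| = 100 / 407.95 ≈ 0.24513
Gain = 20 log₁₀(0.24513) ≈ -12.21 dB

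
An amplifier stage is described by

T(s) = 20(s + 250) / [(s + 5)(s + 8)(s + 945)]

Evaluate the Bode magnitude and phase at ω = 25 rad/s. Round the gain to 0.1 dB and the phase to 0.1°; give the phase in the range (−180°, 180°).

At s = jω = j25:
zero (s+250): 250 + j25 → |·| = √(250²+25²) = √63125 ≈ 251.25, ∠ = arctan(25/250) ≈ 5.71°
pole (s+5): 5 + j25 → |·| = √(5²+25²) = √650 ≈ 25.495, ∠ = arctan(25/5) ≈ 78.69°
pole (s+8): 8 + j25 → |·| = √(8²+25²) = √689 ≈ 26.249, ∠ = arctan(25/8) ≈ 72.26°
pole (s+945): 945 + j25 → |·| = √(945²+25²) = √893650 ≈ 945.33, ∠ = arctan(25/945) ≈ 1.52°
|T| = 20 · 251.25 / 6.3263e+05 ≈ 0.007943
Gain = 20 log₁₀(0.007943) ≈ -42.00 dB
∠T = 5.71° − 152.47° = -146.76°

-42.0 dB, -146.8°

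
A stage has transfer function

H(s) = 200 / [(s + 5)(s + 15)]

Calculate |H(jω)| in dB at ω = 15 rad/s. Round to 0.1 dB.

At s = jω = j15:
pole (s+5): 5 + j15 → |·| = √(5²+15²) = √250 ≈ 15.811, ∠ = arctan(15/5) ≈ 71.57°
pole (s+15): 15 + j15 → |·| = √(15²+15²) = √450 ≈ 21.213, ∠ = arctan(15/15) ≈ 45.00°
|H| = 200 / 335.4 ≈ 0.5963
Gain = 20 log₁₀(0.5963) ≈ -4.49 dB

-4.5 dB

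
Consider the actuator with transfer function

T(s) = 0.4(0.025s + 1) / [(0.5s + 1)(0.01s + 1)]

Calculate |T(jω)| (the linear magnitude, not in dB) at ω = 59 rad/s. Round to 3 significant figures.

At ω = 59 rad/s:
zero (1 + j59·0.025) = 1 + j1.475 → |·| ≈ 1.782, ∠ ≈ 55.86°
pole (1 + j59·0.5) = 1 + j29.5 → |·| ≈ 29.517, ∠ ≈ 88.06°
pole (1 + j59·0.01) = 1 + j0.59 → |·| ≈ 1.1611, ∠ ≈ 30.54°
|T| = 0.4 · 1.782 / (29.517 · 1.1611) ≈ 0.020798

0.0208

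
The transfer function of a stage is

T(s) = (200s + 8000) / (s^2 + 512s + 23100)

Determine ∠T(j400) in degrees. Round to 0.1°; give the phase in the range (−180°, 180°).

-39.5°

Substitute s = j400:
Numerator: 200(j400) + 8000 = 8000 + j80000
Denominator: (j400)^2 + 512(j400) + 23100 = -136900 + j204800
|N| = √(8000² + 80000²) ≈ 80399, ∠N ≈ 84.29°
|D| = √(136900² + 204800²) ≈ 2.4634e+05, ∠D ≈ 123.76°
∠T = 84.29° − 123.76° = -39.47°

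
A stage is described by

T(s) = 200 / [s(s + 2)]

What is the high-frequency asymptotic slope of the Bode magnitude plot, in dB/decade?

-40 dB/decade

Each pole contributes −20 dB/decade at high frequency; each zero contributes +20 dB/decade.
Net: 0 zero(s) − 2 pole(s) → -40 dB/decade.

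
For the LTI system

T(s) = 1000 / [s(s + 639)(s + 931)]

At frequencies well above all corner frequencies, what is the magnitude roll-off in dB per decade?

-60 dB/decade

Each pole contributes −20 dB/decade at high frequency; each zero contributes +20 dB/decade.
Net: 0 zero(s) − 3 pole(s) → -60 dB/decade.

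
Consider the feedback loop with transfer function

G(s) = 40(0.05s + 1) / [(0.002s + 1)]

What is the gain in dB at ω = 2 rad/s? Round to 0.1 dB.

32.1 dB

At ω = 2 rad/s:
zero (1 + j2·0.05) = 1 + j0.1 → |·| ≈ 1.005, ∠ ≈ 5.71°
pole (1 + j2·0.002) = 1 + j0.004 → |·| ≈ 1, ∠ ≈ 0.23°
|G| = 40 · 1.005 / (1) ≈ 40.2
Gain = 20 log₁₀(40.2) ≈ 32.08 dB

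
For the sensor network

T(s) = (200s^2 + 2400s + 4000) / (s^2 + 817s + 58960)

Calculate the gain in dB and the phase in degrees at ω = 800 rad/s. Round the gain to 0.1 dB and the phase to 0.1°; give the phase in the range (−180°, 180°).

Substitute s = j800:
Numerator: 200(j800)^2 + 2400(j800) + 4000 = -127996000 + j1920000
Denominator: (j800)^2 + 817(j800) + 58960 = -581040 + j653600
|N| = √(127996000² + 1920000²) ≈ 1.2801e+08, ∠N ≈ 179.14°
|D| = √(581040² + 653600²) ≈ 8.7453e+05, ∠D ≈ 131.64°
|T| = 1.2801e+08 / 8.7453e+05 ≈ 146.38
Gain = 20 log₁₀(146.38) ≈ 43.31 dB
∠T = 179.14° − 131.64° = 47.50°

43.3 dB, 47.5°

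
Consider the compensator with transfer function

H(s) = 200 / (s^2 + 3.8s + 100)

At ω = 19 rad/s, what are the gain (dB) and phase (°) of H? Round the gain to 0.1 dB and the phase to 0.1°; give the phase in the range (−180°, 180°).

At s = jω = j19:
quadratic: (j19)² + 3.8·j19 + 100 = -261 + j72.2 → |·| ≈ 270.8, ∠ ≈ 164.54°
|H| = 200 / 270.8 ≈ 0.73855
Gain = 20 log₁₀(0.73855) ≈ -2.63 dB
∠H = 0.00° − 164.54° = -164.54°

-2.6 dB, -164.5°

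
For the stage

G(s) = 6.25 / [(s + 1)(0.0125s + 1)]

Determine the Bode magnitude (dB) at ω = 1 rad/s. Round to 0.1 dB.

At ω = 1 rad/s:
pole (1 + j1·1) = 1 + j1 → |·| ≈ 1.4142, ∠ ≈ 45.00°
pole (1 + j1·0.0125) = 1 + j0.0125 → |·| ≈ 1.0001, ∠ ≈ 0.72°
|G| = 6.25 · 1 / (1.4142 · 1.0001) ≈ 4.419
Gain = 20 log₁₀(4.419) ≈ 12.91 dB

12.9 dB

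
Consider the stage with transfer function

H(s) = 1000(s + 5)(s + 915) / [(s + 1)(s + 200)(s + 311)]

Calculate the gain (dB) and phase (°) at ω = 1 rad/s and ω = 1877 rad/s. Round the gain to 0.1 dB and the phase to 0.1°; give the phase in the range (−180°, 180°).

At s = jω = j1:
zero (s+5): 5 + j1 → |·| = √(5²+1²) = √26 ≈ 5.099, ∠ = arctan(1/5) ≈ 11.31°
zero (s+915): 915 + j1 → |·| = √(915²+1²) = √837226 ≈ 915, ∠ = arctan(1/915) ≈ 0.06°
pole (s+1): 1 + j1 → |·| = √(1²+1²) = √2 ≈ 1.4142, ∠ = arctan(1/1) ≈ 45.00°
pole (s+200): 200 + j1 → |·| = √(200²+1²) = √40001 ≈ 200, ∠ = arctan(1/200) ≈ 0.29°
pole (s+311): 311 + j1 → |·| = √(311²+1²) = √96722 ≈ 311, ∠ = arctan(1/311) ≈ 0.18°
|H| = 1000 · 4665.6 / 87963 ≈ 53.04
Gain = 20 log₁₀(53.04) ≈ 34.49 dB
∠H = 11.37° − 45.47° = -34.10°

At s = jω = j1877:
zero (s+5): 5 + j1877 → |·| = √(5²+1877²) = √3523154 ≈ 1877, ∠ = arctan(1877/5) ≈ 89.85°
zero (s+915): 915 + j1877 → |·| = √(915²+1877²) = √4360354 ≈ 2088.1, ∠ = arctan(1877/915) ≈ 64.01°
pole (s+1): 1 + j1877 → |·| = √(1²+1877²) = √3523130 ≈ 1877, ∠ = arctan(1877/1) ≈ 89.97°
pole (s+200): 200 + j1877 → |·| = √(200²+1877²) = √3563129 ≈ 1887.6, ∠ = arctan(1877/200) ≈ 83.92°
pole (s+311): 311 + j1877 → |·| = √(311²+1877²) = √3619850 ≈ 1902.6, ∠ = arctan(1877/311) ≈ 80.59°
|H| = 1000 · 3.9194e+06 / 6.741e+09 ≈ 0.58143
Gain = 20 log₁₀(0.58143) ≈ -4.71 dB
∠H = 153.86° − 254.48° = -100.62°

ω = 1: 34.5 dB, -34.1°; ω = 1877: -4.7 dB, -100.6°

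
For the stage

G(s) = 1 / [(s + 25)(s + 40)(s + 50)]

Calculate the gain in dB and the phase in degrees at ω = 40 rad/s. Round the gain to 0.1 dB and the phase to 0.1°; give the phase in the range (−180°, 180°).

-104.7 dB, -141.7°

At s = jω = j40:
pole (s+25): 25 + j40 → |·| = √(25²+40²) = √2225 ≈ 47.17, ∠ = arctan(40/25) ≈ 57.99°
pole (s+40): 40 + j40 → |·| = √(40²+40²) = √3200 ≈ 56.569, ∠ = arctan(40/40) ≈ 45.00°
pole (s+50): 50 + j40 → |·| = √(50²+40²) = √4100 ≈ 64.031, ∠ = arctan(40/50) ≈ 38.66°
|G| = 1 / 1.7086e+05 ≈ 5.8527e-06
Gain = 20 log₁₀(5.8527e-06) ≈ -104.65 dB
∠G = 0.00° − 141.65° = -141.65°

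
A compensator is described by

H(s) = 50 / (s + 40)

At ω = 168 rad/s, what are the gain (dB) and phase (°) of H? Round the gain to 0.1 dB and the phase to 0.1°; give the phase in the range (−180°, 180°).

At s = jω = j168:
pole (s+40): 40 + j168 → |·| = √(40²+168²) = √29824 ≈ 172.7, ∠ = arctan(168/40) ≈ 76.61°
|H| = 50 / 172.7 ≈ 0.28952
Gain = 20 log₁₀(0.28952) ≈ -10.77 dB
∠H = 0.00° − 76.61° = -76.61°

-10.8 dB, -76.6°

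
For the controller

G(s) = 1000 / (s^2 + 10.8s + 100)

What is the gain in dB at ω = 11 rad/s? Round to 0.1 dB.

At s = jω = j11:
quadratic: (j11)² + 10.8·j11 + 100 = -21 + j118.8 → |·| ≈ 120.64, ∠ ≈ 100.02°
|G| = 1000 / 120.64 ≈ 8.2891
Gain = 20 log₁₀(8.2891) ≈ 18.37 dB

18.4 dB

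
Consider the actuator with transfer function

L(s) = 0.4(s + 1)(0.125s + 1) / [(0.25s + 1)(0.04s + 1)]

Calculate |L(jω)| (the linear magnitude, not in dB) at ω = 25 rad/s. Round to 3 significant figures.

At ω = 25 rad/s:
zero (1 + j25·1) = 1 + j25 → |·| ≈ 25.02, ∠ ≈ 87.71°
zero (1 + j25·0.125) = 1 + j3.125 → |·| ≈ 3.2811, ∠ ≈ 72.26°
pole (1 + j25·0.25) = 1 + j6.25 → |·| ≈ 6.3295, ∠ ≈ 80.91°
pole (1 + j25·0.04) = 1 + j1 → |·| ≈ 1.4142, ∠ ≈ 45.00°
|L| = 0.4 · 25.02 · 3.2811 / (6.3295 · 1.4142) ≈ 3.6685

3.67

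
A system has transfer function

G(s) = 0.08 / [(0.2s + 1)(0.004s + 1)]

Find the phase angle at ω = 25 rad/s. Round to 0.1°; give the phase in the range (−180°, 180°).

At ω = 25 rad/s:
pole (1 + j25·0.2) = 1 + j5 → |·| ≈ 5.099, ∠ ≈ 78.69°
pole (1 + j25·0.004) = 1 + j0.1 → |·| ≈ 1.005, ∠ ≈ 5.71°
∠G = (0°) − (78.69° + 5.71°) = -84.40°

-84.4°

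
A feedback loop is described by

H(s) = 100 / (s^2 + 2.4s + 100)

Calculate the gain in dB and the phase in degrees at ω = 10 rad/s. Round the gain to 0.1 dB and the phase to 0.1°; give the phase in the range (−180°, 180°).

12.4 dB, -90.0°

At s = jω = j10:
quadratic: (j10)² + 2.4·j10 + 100 = 0 + j24 → |·| ≈ 24, ∠ ≈ 90.00°
|H| = 100 / 24 ≈ 4.1667
Gain = 20 log₁₀(4.1667) ≈ 12.40 dB
∠H = 0.00° − 90.00° = -90.00°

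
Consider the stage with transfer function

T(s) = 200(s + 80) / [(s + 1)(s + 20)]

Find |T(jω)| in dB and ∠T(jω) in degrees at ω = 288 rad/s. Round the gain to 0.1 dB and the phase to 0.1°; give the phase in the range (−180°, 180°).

At s = jω = j288:
zero (s+80): 80 + j288 → |·| = √(80²+288²) = √89344 ≈ 298.9, ∠ = arctan(288/80) ≈ 74.48°
pole (s+1): 1 + j288 → |·| = √(1²+288²) = √82945 ≈ 288, ∠ = arctan(288/1) ≈ 89.80°
pole (s+20): 20 + j288 → |·| = √(20²+288²) = √83344 ≈ 288.69, ∠ = arctan(288/20) ≈ 86.03°
|T| = 200 · 298.9 / 83143 ≈ 0.719
Gain = 20 log₁₀(0.719) ≈ -2.87 dB
∠T = 74.48° − 175.83° = -101.35°

-2.9 dB, -101.4°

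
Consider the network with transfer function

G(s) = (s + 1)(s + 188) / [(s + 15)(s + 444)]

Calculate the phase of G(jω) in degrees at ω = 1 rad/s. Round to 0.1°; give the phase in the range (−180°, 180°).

41.4°

At s = jω = j1:
zero (s+1): 1 + j1 → |·| = √(1²+1²) = √2 ≈ 1.4142, ∠ = arctan(1/1) ≈ 45.00°
zero (s+188): 188 + j1 → |·| = √(188²+1²) = √35345 ≈ 188, ∠ = arctan(1/188) ≈ 0.30°
pole (s+15): 15 + j1 → |·| = √(15²+1²) = √226 ≈ 15.033, ∠ = arctan(1/15) ≈ 3.81°
pole (s+444): 444 + j1 → |·| = √(444²+1²) = √197137 ≈ 444, ∠ = arctan(1/444) ≈ 0.13°
∠G = 45.30° − 3.94° = 41.36°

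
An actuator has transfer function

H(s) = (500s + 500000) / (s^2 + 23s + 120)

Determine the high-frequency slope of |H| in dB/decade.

Each pole contributes −20 dB/decade at high frequency; each zero contributes +20 dB/decade.
Net: 1 zero(s) − 2 pole(s) → -20 dB/decade.

-20 dB/decade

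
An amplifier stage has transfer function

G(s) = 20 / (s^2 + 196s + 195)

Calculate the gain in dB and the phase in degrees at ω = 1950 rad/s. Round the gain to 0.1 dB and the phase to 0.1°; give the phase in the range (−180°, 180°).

Substitute s = j1950:
Numerator: 20 = 20 + j0
Denominator: (j1950)^2 + 196(j1950) + 195 = -3802305 + j382200
|N| = √(20² + 0²) ≈ 20, ∠N ≈ 0.00°
|D| = √(3802305² + 382200²) ≈ 3.8215e+06, ∠D ≈ 174.26°
|G| = 20 / 3.8215e+06 ≈ 5.2335e-06
Gain = 20 log₁₀(5.2335e-06) ≈ -105.62 dB
∠G = 0.00° − 174.26° = -174.26°

-105.6 dB, -174.3°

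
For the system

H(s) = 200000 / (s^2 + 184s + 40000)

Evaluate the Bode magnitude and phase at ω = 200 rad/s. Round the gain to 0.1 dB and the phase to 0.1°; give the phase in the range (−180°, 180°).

At s = jω = j200:
quadratic: (j200)² + 184·j200 + 40000 = 0 + j36800 → |·| ≈ 36800, ∠ ≈ 90.00°
|H| = 200000 / 36800 ≈ 5.4348
Gain = 20 log₁₀(5.4348) ≈ 14.70 dB
∠H = 0.00° − 90.00° = -90.00°

14.7 dB, -90.0°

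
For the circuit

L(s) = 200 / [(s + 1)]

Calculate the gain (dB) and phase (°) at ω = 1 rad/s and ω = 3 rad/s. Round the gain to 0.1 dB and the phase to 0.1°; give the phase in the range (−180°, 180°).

At ω = 1 rad/s:
pole (1 + j1·1) = 1 + j1 → |·| ≈ 1.4142, ∠ ≈ 45.00°
|L| = 200 · 1 / (1.4142) ≈ 141.42
Gain = 20 log₁₀(141.42) ≈ 43.01 dB
∠L = (0°) − (45.00°) = -45.00°

At ω = 3 rad/s:
pole (1 + j3·1) = 1 + j3 → |·| ≈ 3.1623, ∠ ≈ 71.57°
|L| = 200 · 1 / (3.1623) ≈ 63.245
Gain = 20 log₁₀(63.245) ≈ 36.02 dB
∠L = (0°) − (71.57°) = -71.57°

ω = 1: 43.0 dB, -45.0°; ω = 3: 36.0 dB, -71.6°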